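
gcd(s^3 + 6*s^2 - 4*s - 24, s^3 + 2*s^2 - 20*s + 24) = s^2 + 4*s - 12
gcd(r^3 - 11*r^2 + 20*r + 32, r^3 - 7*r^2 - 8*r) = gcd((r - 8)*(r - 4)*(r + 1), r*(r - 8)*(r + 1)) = r^2 - 7*r - 8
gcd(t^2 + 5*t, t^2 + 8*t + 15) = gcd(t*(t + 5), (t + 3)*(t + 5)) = t + 5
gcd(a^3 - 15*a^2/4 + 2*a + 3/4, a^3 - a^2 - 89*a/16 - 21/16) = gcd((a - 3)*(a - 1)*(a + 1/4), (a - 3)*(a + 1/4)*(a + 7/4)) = a^2 - 11*a/4 - 3/4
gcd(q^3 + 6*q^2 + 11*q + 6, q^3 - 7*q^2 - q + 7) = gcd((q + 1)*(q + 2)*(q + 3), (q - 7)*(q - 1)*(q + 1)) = q + 1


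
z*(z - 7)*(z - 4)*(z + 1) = z^4 - 10*z^3 + 17*z^2 + 28*z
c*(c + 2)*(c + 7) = c^3 + 9*c^2 + 14*c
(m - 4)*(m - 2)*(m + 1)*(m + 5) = m^4 - 23*m^2 + 18*m + 40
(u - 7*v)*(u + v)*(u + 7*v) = u^3 + u^2*v - 49*u*v^2 - 49*v^3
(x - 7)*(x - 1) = x^2 - 8*x + 7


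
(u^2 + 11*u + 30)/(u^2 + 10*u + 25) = (u + 6)/(u + 5)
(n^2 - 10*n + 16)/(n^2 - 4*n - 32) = (n - 2)/(n + 4)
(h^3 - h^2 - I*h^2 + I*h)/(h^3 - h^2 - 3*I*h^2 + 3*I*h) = (h - I)/(h - 3*I)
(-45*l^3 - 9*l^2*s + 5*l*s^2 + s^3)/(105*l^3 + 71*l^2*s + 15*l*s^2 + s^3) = (-3*l + s)/(7*l + s)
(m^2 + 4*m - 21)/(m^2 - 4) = (m^2 + 4*m - 21)/(m^2 - 4)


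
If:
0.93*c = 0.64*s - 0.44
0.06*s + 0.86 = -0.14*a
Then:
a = -0.428571428571429*s - 6.14285714285714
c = 0.688172043010753*s - 0.473118279569892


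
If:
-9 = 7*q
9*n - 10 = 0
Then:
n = 10/9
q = -9/7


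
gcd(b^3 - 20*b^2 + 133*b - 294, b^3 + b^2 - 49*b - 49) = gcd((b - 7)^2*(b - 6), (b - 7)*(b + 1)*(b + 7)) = b - 7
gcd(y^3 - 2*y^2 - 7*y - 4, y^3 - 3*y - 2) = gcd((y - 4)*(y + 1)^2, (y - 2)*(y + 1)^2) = y^2 + 2*y + 1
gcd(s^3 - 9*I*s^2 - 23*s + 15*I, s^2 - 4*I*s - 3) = s^2 - 4*I*s - 3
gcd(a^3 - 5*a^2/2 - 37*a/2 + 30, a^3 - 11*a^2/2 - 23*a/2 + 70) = a - 5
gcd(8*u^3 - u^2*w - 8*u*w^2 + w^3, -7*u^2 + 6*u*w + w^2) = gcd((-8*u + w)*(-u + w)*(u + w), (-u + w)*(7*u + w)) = u - w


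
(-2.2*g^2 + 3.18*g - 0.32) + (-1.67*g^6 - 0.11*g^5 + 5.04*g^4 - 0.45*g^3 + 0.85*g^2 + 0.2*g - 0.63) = -1.67*g^6 - 0.11*g^5 + 5.04*g^4 - 0.45*g^3 - 1.35*g^2 + 3.38*g - 0.95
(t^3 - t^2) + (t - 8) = t^3 - t^2 + t - 8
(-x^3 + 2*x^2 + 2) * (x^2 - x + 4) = -x^5 + 3*x^4 - 6*x^3 + 10*x^2 - 2*x + 8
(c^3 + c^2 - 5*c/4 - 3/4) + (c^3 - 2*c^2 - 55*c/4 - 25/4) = 2*c^3 - c^2 - 15*c - 7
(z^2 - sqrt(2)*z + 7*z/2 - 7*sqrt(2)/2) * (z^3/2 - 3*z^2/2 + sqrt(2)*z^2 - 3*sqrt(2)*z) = z^5/2 + z^4/4 + sqrt(2)*z^4/2 - 29*z^3/4 + sqrt(2)*z^3/4 - 21*sqrt(2)*z^2/4 - z^2 + 21*z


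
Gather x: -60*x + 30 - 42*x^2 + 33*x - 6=-42*x^2 - 27*x + 24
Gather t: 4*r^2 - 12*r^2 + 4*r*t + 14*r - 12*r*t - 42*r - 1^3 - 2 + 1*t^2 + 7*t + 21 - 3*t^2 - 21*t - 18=-8*r^2 - 28*r - 2*t^2 + t*(-8*r - 14)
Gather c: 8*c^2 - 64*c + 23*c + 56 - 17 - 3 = 8*c^2 - 41*c + 36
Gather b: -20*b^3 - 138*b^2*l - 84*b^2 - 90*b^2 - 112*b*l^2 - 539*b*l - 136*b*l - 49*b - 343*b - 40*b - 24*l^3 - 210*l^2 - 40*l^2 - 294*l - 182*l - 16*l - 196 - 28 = -20*b^3 + b^2*(-138*l - 174) + b*(-112*l^2 - 675*l - 432) - 24*l^3 - 250*l^2 - 492*l - 224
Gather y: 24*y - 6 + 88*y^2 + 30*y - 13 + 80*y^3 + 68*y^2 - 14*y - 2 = 80*y^3 + 156*y^2 + 40*y - 21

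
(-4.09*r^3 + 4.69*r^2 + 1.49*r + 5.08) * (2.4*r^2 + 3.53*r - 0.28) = -9.816*r^5 - 3.1817*r^4 + 21.2769*r^3 + 16.1385*r^2 + 17.5152*r - 1.4224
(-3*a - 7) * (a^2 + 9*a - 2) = -3*a^3 - 34*a^2 - 57*a + 14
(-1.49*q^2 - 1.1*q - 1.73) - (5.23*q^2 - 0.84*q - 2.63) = -6.72*q^2 - 0.26*q + 0.9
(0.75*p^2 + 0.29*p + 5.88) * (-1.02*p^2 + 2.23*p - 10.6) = -0.765*p^4 + 1.3767*p^3 - 13.3009*p^2 + 10.0384*p - 62.328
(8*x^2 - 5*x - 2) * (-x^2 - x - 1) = -8*x^4 - 3*x^3 - x^2 + 7*x + 2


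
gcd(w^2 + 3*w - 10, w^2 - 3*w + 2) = w - 2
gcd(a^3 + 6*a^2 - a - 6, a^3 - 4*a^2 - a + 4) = a^2 - 1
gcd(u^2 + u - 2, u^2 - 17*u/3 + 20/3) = 1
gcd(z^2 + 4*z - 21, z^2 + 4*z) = 1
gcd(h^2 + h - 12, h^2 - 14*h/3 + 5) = h - 3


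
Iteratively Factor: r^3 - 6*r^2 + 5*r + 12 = (r - 4)*(r^2 - 2*r - 3) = (r - 4)*(r - 3)*(r + 1)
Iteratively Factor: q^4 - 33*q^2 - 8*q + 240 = (q - 5)*(q^3 + 5*q^2 - 8*q - 48) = (q - 5)*(q + 4)*(q^2 + q - 12) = (q - 5)*(q - 3)*(q + 4)*(q + 4)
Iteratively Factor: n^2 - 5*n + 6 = (n - 2)*(n - 3)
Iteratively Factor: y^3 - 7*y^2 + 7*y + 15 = (y + 1)*(y^2 - 8*y + 15) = (y - 3)*(y + 1)*(y - 5)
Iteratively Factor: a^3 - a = (a + 1)*(a^2 - a) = a*(a + 1)*(a - 1)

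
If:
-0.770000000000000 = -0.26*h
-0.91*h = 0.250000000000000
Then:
No Solution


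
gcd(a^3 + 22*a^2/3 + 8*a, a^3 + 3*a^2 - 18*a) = a^2 + 6*a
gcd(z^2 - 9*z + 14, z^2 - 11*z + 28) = z - 7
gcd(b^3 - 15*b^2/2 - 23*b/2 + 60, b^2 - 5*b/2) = b - 5/2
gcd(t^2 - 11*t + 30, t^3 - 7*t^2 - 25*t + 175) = t - 5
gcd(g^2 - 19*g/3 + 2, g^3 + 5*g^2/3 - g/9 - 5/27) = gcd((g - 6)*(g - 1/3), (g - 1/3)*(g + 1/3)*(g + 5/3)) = g - 1/3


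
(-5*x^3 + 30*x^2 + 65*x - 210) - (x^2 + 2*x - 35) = -5*x^3 + 29*x^2 + 63*x - 175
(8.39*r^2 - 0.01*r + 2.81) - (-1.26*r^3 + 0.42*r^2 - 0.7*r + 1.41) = 1.26*r^3 + 7.97*r^2 + 0.69*r + 1.4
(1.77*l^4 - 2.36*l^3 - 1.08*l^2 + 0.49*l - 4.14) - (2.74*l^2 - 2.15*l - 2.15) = 1.77*l^4 - 2.36*l^3 - 3.82*l^2 + 2.64*l - 1.99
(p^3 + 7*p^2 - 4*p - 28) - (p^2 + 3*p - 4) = p^3 + 6*p^2 - 7*p - 24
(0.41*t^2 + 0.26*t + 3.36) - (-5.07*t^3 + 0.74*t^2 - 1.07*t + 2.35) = 5.07*t^3 - 0.33*t^2 + 1.33*t + 1.01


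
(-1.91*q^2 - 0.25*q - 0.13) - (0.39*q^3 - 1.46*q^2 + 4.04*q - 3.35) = -0.39*q^3 - 0.45*q^2 - 4.29*q + 3.22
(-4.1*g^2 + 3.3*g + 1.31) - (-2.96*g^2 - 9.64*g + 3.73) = -1.14*g^2 + 12.94*g - 2.42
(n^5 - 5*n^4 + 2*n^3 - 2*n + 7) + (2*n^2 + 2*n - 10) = n^5 - 5*n^4 + 2*n^3 + 2*n^2 - 3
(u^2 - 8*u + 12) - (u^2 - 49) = 61 - 8*u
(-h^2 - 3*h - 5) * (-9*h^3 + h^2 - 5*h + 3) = 9*h^5 + 26*h^4 + 47*h^3 + 7*h^2 + 16*h - 15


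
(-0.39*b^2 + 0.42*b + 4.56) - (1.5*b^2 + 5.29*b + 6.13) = -1.89*b^2 - 4.87*b - 1.57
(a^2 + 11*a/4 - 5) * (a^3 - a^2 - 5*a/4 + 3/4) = a^5 + 7*a^4/4 - 9*a^3 + 37*a^2/16 + 133*a/16 - 15/4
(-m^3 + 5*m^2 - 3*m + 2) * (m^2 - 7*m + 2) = -m^5 + 12*m^4 - 40*m^3 + 33*m^2 - 20*m + 4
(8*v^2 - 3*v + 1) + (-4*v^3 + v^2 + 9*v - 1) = -4*v^3 + 9*v^2 + 6*v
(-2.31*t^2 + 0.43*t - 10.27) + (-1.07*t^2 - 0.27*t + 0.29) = -3.38*t^2 + 0.16*t - 9.98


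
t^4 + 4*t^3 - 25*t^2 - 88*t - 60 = (t - 5)*(t + 1)*(t + 2)*(t + 6)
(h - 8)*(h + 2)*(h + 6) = h^3 - 52*h - 96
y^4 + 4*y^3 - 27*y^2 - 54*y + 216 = (y - 3)^2*(y + 4)*(y + 6)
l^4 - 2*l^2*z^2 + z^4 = (l - z)^2*(l + z)^2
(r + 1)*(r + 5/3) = r^2 + 8*r/3 + 5/3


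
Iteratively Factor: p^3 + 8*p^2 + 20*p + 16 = (p + 2)*(p^2 + 6*p + 8) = (p + 2)*(p + 4)*(p + 2)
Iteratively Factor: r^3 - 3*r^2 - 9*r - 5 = (r - 5)*(r^2 + 2*r + 1) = (r - 5)*(r + 1)*(r + 1)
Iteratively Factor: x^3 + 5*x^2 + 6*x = (x + 3)*(x^2 + 2*x) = (x + 2)*(x + 3)*(x)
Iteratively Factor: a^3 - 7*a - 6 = (a - 3)*(a^2 + 3*a + 2) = (a - 3)*(a + 1)*(a + 2)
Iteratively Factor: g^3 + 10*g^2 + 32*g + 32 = (g + 4)*(g^2 + 6*g + 8) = (g + 4)^2*(g + 2)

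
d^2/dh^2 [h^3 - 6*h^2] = 6*h - 12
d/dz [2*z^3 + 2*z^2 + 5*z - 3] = 6*z^2 + 4*z + 5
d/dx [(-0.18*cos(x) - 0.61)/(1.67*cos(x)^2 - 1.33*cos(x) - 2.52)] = (-0.3006*cos(x)^2 - 2.0374*cos(x) + 0.3577)*sin(x)/(2.7889*cos(x)^4 - 4.4422*cos(x)^3 - 6.6479*cos(x)^2 + 6.7032*cos(x) + 6.3504)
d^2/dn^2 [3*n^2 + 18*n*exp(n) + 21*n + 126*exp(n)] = 18*n*exp(n) + 162*exp(n) + 6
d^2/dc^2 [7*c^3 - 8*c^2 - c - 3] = 42*c - 16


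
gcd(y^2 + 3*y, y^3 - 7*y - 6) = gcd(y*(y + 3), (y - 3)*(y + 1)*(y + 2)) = 1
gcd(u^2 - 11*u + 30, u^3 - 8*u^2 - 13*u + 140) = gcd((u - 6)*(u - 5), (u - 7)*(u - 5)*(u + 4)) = u - 5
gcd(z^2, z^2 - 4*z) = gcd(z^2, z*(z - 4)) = z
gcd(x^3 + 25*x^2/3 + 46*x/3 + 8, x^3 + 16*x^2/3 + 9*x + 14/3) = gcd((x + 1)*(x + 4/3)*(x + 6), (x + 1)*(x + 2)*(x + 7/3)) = x + 1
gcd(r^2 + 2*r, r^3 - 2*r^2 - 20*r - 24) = r + 2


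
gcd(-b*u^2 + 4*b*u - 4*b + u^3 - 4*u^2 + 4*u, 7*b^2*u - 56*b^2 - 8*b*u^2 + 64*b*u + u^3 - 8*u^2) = -b + u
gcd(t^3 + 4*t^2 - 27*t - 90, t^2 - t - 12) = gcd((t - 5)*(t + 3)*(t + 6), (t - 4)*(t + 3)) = t + 3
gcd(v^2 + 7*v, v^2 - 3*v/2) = v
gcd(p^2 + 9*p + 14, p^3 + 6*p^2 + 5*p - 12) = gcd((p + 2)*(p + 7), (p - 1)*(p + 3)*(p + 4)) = 1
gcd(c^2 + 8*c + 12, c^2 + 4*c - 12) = c + 6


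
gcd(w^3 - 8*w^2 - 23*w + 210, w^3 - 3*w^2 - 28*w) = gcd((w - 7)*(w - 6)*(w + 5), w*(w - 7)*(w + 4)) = w - 7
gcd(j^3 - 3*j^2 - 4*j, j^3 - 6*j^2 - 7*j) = j^2 + j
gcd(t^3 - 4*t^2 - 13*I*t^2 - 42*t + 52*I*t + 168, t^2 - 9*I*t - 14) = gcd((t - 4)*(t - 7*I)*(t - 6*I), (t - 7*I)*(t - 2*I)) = t - 7*I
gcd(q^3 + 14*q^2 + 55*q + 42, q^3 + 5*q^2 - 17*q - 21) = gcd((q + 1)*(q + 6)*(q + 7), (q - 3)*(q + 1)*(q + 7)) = q^2 + 8*q + 7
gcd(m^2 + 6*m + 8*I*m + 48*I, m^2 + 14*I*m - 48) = m + 8*I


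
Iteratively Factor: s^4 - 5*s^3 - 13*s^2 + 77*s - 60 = (s + 4)*(s^3 - 9*s^2 + 23*s - 15) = (s - 5)*(s + 4)*(s^2 - 4*s + 3) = (s - 5)*(s - 1)*(s + 4)*(s - 3)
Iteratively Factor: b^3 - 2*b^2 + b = (b - 1)*(b^2 - b) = (b - 1)^2*(b)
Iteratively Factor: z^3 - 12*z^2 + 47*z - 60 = (z - 5)*(z^2 - 7*z + 12) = (z - 5)*(z - 4)*(z - 3)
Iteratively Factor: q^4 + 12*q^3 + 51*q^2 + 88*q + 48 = (q + 4)*(q^3 + 8*q^2 + 19*q + 12) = (q + 3)*(q + 4)*(q^2 + 5*q + 4) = (q + 1)*(q + 3)*(q + 4)*(q + 4)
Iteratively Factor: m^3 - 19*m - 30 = (m - 5)*(m^2 + 5*m + 6) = (m - 5)*(m + 2)*(m + 3)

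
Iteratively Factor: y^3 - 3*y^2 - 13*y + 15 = (y - 5)*(y^2 + 2*y - 3) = (y - 5)*(y + 3)*(y - 1)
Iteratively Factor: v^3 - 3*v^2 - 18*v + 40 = (v + 4)*(v^2 - 7*v + 10) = (v - 5)*(v + 4)*(v - 2)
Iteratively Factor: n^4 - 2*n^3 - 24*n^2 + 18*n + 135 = (n + 3)*(n^3 - 5*n^2 - 9*n + 45) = (n + 3)^2*(n^2 - 8*n + 15) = (n - 3)*(n + 3)^2*(n - 5)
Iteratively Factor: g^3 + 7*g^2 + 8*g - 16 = (g - 1)*(g^2 + 8*g + 16) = (g - 1)*(g + 4)*(g + 4)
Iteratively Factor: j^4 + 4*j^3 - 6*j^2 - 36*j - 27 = (j + 3)*(j^3 + j^2 - 9*j - 9) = (j + 1)*(j + 3)*(j^2 - 9) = (j + 1)*(j + 3)^2*(j - 3)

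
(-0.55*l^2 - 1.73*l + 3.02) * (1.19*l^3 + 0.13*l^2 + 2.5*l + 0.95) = -0.6545*l^5 - 2.1302*l^4 + 1.9939*l^3 - 4.4549*l^2 + 5.9065*l + 2.869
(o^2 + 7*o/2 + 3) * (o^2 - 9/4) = o^4 + 7*o^3/2 + 3*o^2/4 - 63*o/8 - 27/4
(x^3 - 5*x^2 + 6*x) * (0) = 0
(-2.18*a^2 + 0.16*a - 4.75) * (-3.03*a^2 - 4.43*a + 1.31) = 6.6054*a^4 + 9.1726*a^3 + 10.8279*a^2 + 21.2521*a - 6.2225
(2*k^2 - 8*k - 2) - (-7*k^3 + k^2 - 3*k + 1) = 7*k^3 + k^2 - 5*k - 3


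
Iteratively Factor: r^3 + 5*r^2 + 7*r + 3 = (r + 1)*(r^2 + 4*r + 3) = (r + 1)*(r + 3)*(r + 1)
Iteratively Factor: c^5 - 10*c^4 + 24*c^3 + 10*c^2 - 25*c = (c - 1)*(c^4 - 9*c^3 + 15*c^2 + 25*c) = (c - 5)*(c - 1)*(c^3 - 4*c^2 - 5*c) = (c - 5)^2*(c - 1)*(c^2 + c) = (c - 5)^2*(c - 1)*(c + 1)*(c)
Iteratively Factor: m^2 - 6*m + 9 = (m - 3)*(m - 3)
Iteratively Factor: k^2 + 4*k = (k)*(k + 4)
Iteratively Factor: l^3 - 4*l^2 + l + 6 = (l - 3)*(l^2 - l - 2) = (l - 3)*(l - 2)*(l + 1)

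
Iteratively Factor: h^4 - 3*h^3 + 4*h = (h)*(h^3 - 3*h^2 + 4) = h*(h + 1)*(h^2 - 4*h + 4) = h*(h - 2)*(h + 1)*(h - 2)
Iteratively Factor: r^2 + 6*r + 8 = (r + 2)*(r + 4)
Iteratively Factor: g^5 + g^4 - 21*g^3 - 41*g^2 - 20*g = (g)*(g^4 + g^3 - 21*g^2 - 41*g - 20) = g*(g + 1)*(g^3 - 21*g - 20) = g*(g + 1)^2*(g^2 - g - 20) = g*(g + 1)^2*(g + 4)*(g - 5)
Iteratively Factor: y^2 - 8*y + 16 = (y - 4)*(y - 4)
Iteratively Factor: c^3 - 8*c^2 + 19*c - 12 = (c - 4)*(c^2 - 4*c + 3) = (c - 4)*(c - 1)*(c - 3)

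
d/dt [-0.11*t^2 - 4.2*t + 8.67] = -0.22*t - 4.2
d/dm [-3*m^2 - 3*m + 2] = -6*m - 3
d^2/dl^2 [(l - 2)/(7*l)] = -4/(7*l^3)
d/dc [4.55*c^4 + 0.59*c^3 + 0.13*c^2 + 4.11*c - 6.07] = 18.2*c^3 + 1.77*c^2 + 0.26*c + 4.11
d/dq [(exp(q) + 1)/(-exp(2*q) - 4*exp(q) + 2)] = (2*(exp(q) + 1)*(exp(q) + 2) - exp(2*q) - 4*exp(q) + 2)*exp(q)/(exp(2*q) + 4*exp(q) - 2)^2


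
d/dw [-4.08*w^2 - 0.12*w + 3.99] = -8.16*w - 0.12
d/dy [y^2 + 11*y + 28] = 2*y + 11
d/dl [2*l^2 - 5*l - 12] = 4*l - 5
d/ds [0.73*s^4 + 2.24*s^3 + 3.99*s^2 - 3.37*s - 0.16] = 2.92*s^3 + 6.72*s^2 + 7.98*s - 3.37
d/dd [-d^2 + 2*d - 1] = 2 - 2*d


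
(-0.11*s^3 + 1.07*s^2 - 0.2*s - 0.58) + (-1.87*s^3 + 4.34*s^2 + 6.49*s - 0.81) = -1.98*s^3 + 5.41*s^2 + 6.29*s - 1.39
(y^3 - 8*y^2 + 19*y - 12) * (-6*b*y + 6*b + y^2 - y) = -6*b*y^4 + 54*b*y^3 - 162*b*y^2 + 186*b*y - 72*b + y^5 - 9*y^4 + 27*y^3 - 31*y^2 + 12*y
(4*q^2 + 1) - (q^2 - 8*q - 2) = 3*q^2 + 8*q + 3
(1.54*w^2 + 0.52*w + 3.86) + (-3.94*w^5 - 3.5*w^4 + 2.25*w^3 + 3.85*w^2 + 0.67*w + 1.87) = -3.94*w^5 - 3.5*w^4 + 2.25*w^3 + 5.39*w^2 + 1.19*w + 5.73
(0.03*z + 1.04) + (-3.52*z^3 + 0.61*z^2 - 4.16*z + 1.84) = -3.52*z^3 + 0.61*z^2 - 4.13*z + 2.88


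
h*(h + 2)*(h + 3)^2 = h^4 + 8*h^3 + 21*h^2 + 18*h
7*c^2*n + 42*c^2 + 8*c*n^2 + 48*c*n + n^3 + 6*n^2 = (c + n)*(7*c + n)*(n + 6)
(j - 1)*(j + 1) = j^2 - 1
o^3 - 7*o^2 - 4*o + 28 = (o - 7)*(o - 2)*(o + 2)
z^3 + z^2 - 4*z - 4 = (z - 2)*(z + 1)*(z + 2)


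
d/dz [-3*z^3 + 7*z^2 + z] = -9*z^2 + 14*z + 1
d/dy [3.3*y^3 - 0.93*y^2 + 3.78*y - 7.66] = 9.9*y^2 - 1.86*y + 3.78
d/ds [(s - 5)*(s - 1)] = 2*s - 6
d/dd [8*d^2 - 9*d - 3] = 16*d - 9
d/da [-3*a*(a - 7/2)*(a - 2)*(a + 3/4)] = -12*a^3 + 171*a^2/4 - 69*a/4 - 63/4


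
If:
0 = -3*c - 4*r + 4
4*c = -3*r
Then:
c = -12/7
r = 16/7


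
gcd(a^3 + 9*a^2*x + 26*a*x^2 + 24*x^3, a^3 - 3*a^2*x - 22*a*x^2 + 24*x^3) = a + 4*x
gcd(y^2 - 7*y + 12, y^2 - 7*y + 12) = y^2 - 7*y + 12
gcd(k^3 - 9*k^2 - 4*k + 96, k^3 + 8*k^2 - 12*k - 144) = k - 4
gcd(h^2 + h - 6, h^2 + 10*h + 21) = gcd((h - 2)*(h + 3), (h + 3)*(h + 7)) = h + 3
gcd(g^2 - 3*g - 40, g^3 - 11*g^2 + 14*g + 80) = g - 8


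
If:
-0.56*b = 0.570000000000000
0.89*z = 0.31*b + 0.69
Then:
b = -1.02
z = 0.42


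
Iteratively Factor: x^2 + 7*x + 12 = (x + 4)*(x + 3)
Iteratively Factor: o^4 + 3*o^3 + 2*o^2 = (o)*(o^3 + 3*o^2 + 2*o) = o*(o + 1)*(o^2 + 2*o) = o*(o + 1)*(o + 2)*(o)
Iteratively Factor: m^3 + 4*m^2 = (m)*(m^2 + 4*m) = m*(m + 4)*(m)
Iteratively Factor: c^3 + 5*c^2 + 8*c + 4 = (c + 2)*(c^2 + 3*c + 2) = (c + 1)*(c + 2)*(c + 2)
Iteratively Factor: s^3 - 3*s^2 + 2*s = (s - 1)*(s^2 - 2*s) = s*(s - 1)*(s - 2)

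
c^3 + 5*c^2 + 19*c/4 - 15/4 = (c - 1/2)*(c + 5/2)*(c + 3)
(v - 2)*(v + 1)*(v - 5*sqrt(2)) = v^3 - 5*sqrt(2)*v^2 - v^2 - 2*v + 5*sqrt(2)*v + 10*sqrt(2)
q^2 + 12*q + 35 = (q + 5)*(q + 7)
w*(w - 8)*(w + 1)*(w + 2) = w^4 - 5*w^3 - 22*w^2 - 16*w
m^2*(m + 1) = m^3 + m^2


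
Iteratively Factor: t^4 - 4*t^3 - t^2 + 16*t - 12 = (t - 1)*(t^3 - 3*t^2 - 4*t + 12) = (t - 1)*(t + 2)*(t^2 - 5*t + 6) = (t - 3)*(t - 1)*(t + 2)*(t - 2)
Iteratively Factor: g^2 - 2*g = (g)*(g - 2)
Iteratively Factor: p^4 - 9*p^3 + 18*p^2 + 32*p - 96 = (p - 3)*(p^3 - 6*p^2 + 32) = (p - 4)*(p - 3)*(p^2 - 2*p - 8) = (p - 4)^2*(p - 3)*(p + 2)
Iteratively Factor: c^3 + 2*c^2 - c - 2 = (c - 1)*(c^2 + 3*c + 2) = (c - 1)*(c + 2)*(c + 1)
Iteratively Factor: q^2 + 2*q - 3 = (q - 1)*(q + 3)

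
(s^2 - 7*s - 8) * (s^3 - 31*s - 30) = s^5 - 7*s^4 - 39*s^3 + 187*s^2 + 458*s + 240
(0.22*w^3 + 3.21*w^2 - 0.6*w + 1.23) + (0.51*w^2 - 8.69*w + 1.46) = 0.22*w^3 + 3.72*w^2 - 9.29*w + 2.69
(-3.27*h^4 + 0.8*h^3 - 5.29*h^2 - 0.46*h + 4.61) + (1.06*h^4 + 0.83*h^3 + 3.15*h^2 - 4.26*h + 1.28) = -2.21*h^4 + 1.63*h^3 - 2.14*h^2 - 4.72*h + 5.89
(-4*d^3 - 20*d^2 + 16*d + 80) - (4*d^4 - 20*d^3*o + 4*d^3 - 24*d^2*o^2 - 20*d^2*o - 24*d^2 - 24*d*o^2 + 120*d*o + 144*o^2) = -4*d^4 + 20*d^3*o - 8*d^3 + 24*d^2*o^2 + 20*d^2*o + 4*d^2 + 24*d*o^2 - 120*d*o + 16*d - 144*o^2 + 80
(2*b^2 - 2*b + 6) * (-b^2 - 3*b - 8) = -2*b^4 - 4*b^3 - 16*b^2 - 2*b - 48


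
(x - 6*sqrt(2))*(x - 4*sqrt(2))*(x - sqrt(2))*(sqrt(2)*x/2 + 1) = sqrt(2)*x^4/2 - 10*x^3 + 23*sqrt(2)*x^2 + 20*x - 48*sqrt(2)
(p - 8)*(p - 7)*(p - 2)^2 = p^4 - 19*p^3 + 120*p^2 - 284*p + 224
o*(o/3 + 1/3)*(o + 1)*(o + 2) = o^4/3 + 4*o^3/3 + 5*o^2/3 + 2*o/3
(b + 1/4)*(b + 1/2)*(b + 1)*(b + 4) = b^4 + 23*b^3/4 + 63*b^2/8 + 29*b/8 + 1/2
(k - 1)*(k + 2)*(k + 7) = k^3 + 8*k^2 + 5*k - 14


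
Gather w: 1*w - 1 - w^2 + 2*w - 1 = -w^2 + 3*w - 2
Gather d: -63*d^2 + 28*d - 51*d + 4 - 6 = -63*d^2 - 23*d - 2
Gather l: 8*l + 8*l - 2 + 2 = 16*l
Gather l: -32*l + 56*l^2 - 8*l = 56*l^2 - 40*l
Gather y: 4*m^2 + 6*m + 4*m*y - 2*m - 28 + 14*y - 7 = 4*m^2 + 4*m + y*(4*m + 14) - 35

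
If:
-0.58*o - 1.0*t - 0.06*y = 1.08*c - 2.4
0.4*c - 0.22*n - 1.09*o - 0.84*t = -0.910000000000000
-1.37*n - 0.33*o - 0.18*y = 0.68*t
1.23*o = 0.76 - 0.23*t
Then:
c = 0.914170664797669 - 0.0619179115212712*y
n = -0.134865202097046*y - 0.682541702338804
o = 0.396753595783094 - 0.00144119024428575*y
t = 0.00770723478465858*y + 1.18257859646432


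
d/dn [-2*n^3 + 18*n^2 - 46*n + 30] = -6*n^2 + 36*n - 46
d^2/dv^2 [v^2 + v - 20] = 2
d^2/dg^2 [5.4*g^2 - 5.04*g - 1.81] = 10.8000000000000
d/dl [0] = 0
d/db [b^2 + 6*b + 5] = 2*b + 6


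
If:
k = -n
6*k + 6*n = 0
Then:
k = -n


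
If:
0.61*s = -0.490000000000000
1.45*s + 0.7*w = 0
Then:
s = -0.80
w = 1.66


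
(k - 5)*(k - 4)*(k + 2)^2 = k^4 - 5*k^3 - 12*k^2 + 44*k + 80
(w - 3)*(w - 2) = w^2 - 5*w + 6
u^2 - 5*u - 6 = (u - 6)*(u + 1)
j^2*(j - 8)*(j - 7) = j^4 - 15*j^3 + 56*j^2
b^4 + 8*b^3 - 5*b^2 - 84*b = b*(b - 3)*(b + 4)*(b + 7)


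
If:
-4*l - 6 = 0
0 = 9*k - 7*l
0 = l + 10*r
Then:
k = -7/6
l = -3/2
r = 3/20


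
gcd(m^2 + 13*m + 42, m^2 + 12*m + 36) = m + 6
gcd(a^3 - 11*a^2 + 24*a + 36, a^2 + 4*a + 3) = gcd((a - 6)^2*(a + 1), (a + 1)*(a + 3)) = a + 1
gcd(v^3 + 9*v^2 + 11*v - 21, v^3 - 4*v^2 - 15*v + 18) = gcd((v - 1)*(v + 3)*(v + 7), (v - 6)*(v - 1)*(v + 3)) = v^2 + 2*v - 3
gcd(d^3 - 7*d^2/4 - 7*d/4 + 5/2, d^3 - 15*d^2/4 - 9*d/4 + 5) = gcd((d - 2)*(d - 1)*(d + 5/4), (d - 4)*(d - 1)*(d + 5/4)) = d^2 + d/4 - 5/4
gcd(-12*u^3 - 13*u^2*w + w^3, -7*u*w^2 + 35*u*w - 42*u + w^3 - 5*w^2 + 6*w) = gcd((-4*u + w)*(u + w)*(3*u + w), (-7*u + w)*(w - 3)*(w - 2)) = 1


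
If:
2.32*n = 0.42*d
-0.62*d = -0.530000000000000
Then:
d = 0.85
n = 0.15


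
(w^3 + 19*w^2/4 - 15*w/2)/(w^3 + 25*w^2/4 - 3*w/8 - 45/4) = 2*w/(2*w + 3)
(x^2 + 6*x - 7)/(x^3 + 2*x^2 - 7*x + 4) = (x + 7)/(x^2 + 3*x - 4)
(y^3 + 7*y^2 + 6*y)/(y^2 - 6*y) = (y^2 + 7*y + 6)/(y - 6)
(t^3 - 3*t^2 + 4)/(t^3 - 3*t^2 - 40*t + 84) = (t^2 - t - 2)/(t^2 - t - 42)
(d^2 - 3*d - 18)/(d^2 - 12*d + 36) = (d + 3)/(d - 6)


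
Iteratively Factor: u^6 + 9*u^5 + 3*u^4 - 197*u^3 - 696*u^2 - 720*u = (u + 3)*(u^5 + 6*u^4 - 15*u^3 - 152*u^2 - 240*u) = u*(u + 3)*(u^4 + 6*u^3 - 15*u^2 - 152*u - 240) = u*(u - 5)*(u + 3)*(u^3 + 11*u^2 + 40*u + 48) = u*(u - 5)*(u + 3)*(u + 4)*(u^2 + 7*u + 12) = u*(u - 5)*(u + 3)*(u + 4)^2*(u + 3)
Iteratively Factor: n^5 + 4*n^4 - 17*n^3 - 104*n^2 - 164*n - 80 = (n + 2)*(n^4 + 2*n^3 - 21*n^2 - 62*n - 40) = (n - 5)*(n + 2)*(n^3 + 7*n^2 + 14*n + 8) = (n - 5)*(n + 2)^2*(n^2 + 5*n + 4) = (n - 5)*(n + 2)^2*(n + 4)*(n + 1)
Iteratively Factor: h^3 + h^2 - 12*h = (h)*(h^2 + h - 12) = h*(h - 3)*(h + 4)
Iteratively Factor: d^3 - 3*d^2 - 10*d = (d)*(d^2 - 3*d - 10) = d*(d - 5)*(d + 2)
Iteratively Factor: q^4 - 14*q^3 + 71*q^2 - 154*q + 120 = (q - 3)*(q^3 - 11*q^2 + 38*q - 40) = (q - 5)*(q - 3)*(q^2 - 6*q + 8) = (q - 5)*(q - 3)*(q - 2)*(q - 4)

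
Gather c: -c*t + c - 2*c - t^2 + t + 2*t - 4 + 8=c*(-t - 1) - t^2 + 3*t + 4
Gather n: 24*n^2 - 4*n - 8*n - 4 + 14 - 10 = 24*n^2 - 12*n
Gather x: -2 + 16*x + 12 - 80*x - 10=-64*x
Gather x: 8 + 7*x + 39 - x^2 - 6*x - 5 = -x^2 + x + 42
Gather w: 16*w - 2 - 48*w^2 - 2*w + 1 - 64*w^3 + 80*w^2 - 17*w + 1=-64*w^3 + 32*w^2 - 3*w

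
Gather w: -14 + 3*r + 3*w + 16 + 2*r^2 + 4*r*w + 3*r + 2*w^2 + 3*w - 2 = 2*r^2 + 6*r + 2*w^2 + w*(4*r + 6)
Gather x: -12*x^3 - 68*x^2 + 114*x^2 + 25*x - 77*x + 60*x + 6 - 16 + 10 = -12*x^3 + 46*x^2 + 8*x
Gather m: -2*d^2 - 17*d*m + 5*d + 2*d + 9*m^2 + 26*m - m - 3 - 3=-2*d^2 + 7*d + 9*m^2 + m*(25 - 17*d) - 6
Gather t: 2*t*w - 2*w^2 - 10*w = 2*t*w - 2*w^2 - 10*w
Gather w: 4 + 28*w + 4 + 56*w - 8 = 84*w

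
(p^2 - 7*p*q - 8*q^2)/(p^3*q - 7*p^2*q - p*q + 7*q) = (p^2 - 7*p*q - 8*q^2)/(q*(p^3 - 7*p^2 - p + 7))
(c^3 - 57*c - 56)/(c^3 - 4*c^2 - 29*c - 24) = (c + 7)/(c + 3)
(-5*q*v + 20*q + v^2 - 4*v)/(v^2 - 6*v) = (-5*q*v + 20*q + v^2 - 4*v)/(v*(v - 6))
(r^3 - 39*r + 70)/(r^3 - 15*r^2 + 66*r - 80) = (r + 7)/(r - 8)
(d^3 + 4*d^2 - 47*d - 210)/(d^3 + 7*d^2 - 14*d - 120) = (d - 7)/(d - 4)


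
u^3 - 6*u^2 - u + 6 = (u - 6)*(u - 1)*(u + 1)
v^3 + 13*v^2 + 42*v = v*(v + 6)*(v + 7)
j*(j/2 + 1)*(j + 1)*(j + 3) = j^4/2 + 3*j^3 + 11*j^2/2 + 3*j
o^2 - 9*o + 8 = (o - 8)*(o - 1)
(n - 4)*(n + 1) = n^2 - 3*n - 4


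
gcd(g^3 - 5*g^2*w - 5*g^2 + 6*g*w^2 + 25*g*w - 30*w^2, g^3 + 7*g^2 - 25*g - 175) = g - 5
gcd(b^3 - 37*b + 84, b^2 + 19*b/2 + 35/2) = b + 7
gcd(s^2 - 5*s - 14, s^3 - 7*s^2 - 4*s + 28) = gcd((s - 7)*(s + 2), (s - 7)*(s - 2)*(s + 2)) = s^2 - 5*s - 14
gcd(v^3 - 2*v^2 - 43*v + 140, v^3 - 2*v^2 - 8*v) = v - 4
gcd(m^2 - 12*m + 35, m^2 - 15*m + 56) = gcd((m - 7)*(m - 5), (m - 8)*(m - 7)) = m - 7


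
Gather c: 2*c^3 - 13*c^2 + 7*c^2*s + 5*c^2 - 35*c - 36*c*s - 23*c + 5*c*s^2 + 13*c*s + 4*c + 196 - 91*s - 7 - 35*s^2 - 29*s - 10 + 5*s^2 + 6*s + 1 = 2*c^3 + c^2*(7*s - 8) + c*(5*s^2 - 23*s - 54) - 30*s^2 - 114*s + 180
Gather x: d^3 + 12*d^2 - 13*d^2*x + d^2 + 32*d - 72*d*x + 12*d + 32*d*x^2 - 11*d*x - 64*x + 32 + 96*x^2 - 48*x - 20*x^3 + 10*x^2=d^3 + 13*d^2 + 44*d - 20*x^3 + x^2*(32*d + 106) + x*(-13*d^2 - 83*d - 112) + 32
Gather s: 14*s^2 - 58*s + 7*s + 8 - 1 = 14*s^2 - 51*s + 7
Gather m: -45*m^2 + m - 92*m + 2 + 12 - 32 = -45*m^2 - 91*m - 18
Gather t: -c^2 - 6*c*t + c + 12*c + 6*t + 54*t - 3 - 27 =-c^2 + 13*c + t*(60 - 6*c) - 30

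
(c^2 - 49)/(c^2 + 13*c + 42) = (c - 7)/(c + 6)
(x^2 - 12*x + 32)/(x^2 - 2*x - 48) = (x - 4)/(x + 6)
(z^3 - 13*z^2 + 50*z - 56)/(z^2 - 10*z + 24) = (z^2 - 9*z + 14)/(z - 6)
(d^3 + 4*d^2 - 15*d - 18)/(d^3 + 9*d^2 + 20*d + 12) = (d - 3)/(d + 2)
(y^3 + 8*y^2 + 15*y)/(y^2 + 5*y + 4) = y*(y^2 + 8*y + 15)/(y^2 + 5*y + 4)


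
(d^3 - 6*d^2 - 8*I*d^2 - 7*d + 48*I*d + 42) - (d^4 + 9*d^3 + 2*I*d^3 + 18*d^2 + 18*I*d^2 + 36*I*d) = -d^4 - 8*d^3 - 2*I*d^3 - 24*d^2 - 26*I*d^2 - 7*d + 12*I*d + 42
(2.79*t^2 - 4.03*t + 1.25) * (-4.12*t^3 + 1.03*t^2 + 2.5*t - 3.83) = -11.4948*t^5 + 19.4773*t^4 - 2.3259*t^3 - 19.4732*t^2 + 18.5599*t - 4.7875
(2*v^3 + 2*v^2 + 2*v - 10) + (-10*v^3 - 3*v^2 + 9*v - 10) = -8*v^3 - v^2 + 11*v - 20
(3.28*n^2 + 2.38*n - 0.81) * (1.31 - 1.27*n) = -4.1656*n^3 + 1.2742*n^2 + 4.1465*n - 1.0611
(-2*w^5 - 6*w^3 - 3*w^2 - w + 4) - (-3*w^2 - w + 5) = -2*w^5 - 6*w^3 - 1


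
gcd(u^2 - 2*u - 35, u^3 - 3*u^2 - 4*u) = 1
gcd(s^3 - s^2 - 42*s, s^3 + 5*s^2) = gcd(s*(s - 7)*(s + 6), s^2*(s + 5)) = s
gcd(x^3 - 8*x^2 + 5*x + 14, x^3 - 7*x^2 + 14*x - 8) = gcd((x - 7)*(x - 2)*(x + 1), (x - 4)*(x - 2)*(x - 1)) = x - 2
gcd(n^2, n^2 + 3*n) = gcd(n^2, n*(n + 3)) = n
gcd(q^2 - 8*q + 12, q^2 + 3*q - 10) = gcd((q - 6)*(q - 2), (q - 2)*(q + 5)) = q - 2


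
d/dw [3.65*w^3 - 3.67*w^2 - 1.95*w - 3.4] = 10.95*w^2 - 7.34*w - 1.95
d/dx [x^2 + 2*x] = 2*x + 2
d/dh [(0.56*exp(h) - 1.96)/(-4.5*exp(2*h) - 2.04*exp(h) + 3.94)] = (2.52*exp(2*h) - 17.64*exp(h) - 1.792)*exp(h)/(20.25*exp(4*h) + 18.36*exp(3*h) - 31.2984*exp(2*h) - 16.0752*exp(h) + 15.5236)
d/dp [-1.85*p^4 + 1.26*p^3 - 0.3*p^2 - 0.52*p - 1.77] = -7.4*p^3 + 3.78*p^2 - 0.6*p - 0.52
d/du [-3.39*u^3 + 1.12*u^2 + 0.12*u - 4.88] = -10.17*u^2 + 2.24*u + 0.12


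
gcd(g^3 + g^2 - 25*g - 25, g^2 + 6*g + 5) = g^2 + 6*g + 5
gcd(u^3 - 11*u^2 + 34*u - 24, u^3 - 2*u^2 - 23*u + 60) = u - 4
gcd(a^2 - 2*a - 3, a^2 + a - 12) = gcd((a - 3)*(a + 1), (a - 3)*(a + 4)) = a - 3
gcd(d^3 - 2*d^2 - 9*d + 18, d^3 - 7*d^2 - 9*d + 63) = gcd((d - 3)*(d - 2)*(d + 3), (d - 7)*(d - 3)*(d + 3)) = d^2 - 9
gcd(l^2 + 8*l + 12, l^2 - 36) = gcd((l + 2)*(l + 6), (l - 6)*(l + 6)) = l + 6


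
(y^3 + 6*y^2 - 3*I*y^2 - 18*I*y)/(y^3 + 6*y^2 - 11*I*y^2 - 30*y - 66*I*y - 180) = y*(y - 3*I)/(y^2 - 11*I*y - 30)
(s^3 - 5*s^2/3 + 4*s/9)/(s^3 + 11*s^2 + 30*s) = (9*s^2 - 15*s + 4)/(9*(s^2 + 11*s + 30))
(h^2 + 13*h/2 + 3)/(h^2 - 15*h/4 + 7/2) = 2*(2*h^2 + 13*h + 6)/(4*h^2 - 15*h + 14)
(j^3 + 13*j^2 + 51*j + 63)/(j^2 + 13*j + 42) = (j^2 + 6*j + 9)/(j + 6)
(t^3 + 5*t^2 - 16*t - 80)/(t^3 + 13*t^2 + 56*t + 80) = (t - 4)/(t + 4)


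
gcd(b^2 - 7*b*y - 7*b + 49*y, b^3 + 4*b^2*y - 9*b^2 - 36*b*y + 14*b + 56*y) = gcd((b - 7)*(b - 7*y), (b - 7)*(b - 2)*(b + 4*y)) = b - 7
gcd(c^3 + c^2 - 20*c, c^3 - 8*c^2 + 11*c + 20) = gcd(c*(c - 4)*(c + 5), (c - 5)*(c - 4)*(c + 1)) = c - 4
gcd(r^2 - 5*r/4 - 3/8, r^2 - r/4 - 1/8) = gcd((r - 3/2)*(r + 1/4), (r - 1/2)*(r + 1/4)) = r + 1/4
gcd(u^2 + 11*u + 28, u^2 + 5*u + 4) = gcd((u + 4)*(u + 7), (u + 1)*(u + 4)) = u + 4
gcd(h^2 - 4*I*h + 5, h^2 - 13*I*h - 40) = h - 5*I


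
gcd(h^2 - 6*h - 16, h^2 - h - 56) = h - 8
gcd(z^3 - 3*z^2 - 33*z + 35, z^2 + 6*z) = 1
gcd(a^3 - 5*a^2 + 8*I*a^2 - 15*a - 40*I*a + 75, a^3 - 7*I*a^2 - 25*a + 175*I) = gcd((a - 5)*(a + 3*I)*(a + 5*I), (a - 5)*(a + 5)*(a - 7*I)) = a - 5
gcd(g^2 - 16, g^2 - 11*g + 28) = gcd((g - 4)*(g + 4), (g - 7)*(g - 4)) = g - 4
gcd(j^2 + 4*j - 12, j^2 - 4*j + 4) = j - 2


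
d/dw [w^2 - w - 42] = 2*w - 1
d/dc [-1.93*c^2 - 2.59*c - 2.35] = -3.86*c - 2.59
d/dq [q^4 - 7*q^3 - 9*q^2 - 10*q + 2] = 4*q^3 - 21*q^2 - 18*q - 10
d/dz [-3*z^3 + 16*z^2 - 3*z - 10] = -9*z^2 + 32*z - 3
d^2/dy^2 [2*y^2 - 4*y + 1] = 4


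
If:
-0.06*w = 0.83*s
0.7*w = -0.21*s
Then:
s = 0.00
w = 0.00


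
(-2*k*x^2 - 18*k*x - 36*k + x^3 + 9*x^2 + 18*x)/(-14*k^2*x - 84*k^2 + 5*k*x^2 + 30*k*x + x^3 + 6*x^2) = (x + 3)/(7*k + x)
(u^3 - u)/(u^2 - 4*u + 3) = u*(u + 1)/(u - 3)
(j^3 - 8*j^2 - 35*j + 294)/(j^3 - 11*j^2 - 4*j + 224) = (j^2 - j - 42)/(j^2 - 4*j - 32)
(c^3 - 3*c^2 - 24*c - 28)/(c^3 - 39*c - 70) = (c + 2)/(c + 5)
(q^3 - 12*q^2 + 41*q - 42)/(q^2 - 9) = (q^2 - 9*q + 14)/(q + 3)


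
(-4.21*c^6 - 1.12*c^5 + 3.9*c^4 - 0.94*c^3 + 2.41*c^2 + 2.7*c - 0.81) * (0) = 0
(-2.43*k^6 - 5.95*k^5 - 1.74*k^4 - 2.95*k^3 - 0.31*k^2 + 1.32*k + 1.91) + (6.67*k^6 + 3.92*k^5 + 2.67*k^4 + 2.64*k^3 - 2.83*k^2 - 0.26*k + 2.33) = 4.24*k^6 - 2.03*k^5 + 0.93*k^4 - 0.31*k^3 - 3.14*k^2 + 1.06*k + 4.24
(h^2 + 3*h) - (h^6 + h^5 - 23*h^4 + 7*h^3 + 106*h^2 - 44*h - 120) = -h^6 - h^5 + 23*h^4 - 7*h^3 - 105*h^2 + 47*h + 120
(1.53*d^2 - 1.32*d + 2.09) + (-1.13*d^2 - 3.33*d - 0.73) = 0.4*d^2 - 4.65*d + 1.36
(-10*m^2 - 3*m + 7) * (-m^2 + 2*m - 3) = 10*m^4 - 17*m^3 + 17*m^2 + 23*m - 21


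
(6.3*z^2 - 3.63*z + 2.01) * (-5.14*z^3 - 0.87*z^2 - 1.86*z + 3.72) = -32.382*z^5 + 13.1772*z^4 - 18.8913*z^3 + 28.4391*z^2 - 17.2422*z + 7.4772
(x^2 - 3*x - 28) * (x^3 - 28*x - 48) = x^5 - 3*x^4 - 56*x^3 + 36*x^2 + 928*x + 1344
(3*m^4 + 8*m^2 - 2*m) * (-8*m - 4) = -24*m^5 - 12*m^4 - 64*m^3 - 16*m^2 + 8*m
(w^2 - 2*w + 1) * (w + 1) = w^3 - w^2 - w + 1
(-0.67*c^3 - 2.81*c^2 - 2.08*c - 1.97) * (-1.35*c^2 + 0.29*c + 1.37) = 0.9045*c^5 + 3.5992*c^4 + 1.0752*c^3 - 1.7934*c^2 - 3.4209*c - 2.6989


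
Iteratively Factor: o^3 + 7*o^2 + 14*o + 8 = (o + 4)*(o^2 + 3*o + 2) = (o + 1)*(o + 4)*(o + 2)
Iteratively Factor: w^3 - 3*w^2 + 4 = (w - 2)*(w^2 - w - 2) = (w - 2)^2*(w + 1)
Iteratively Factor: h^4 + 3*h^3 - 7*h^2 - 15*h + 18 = (h - 1)*(h^3 + 4*h^2 - 3*h - 18) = (h - 2)*(h - 1)*(h^2 + 6*h + 9) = (h - 2)*(h - 1)*(h + 3)*(h + 3)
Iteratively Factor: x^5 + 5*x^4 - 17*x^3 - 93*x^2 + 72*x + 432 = (x + 4)*(x^4 + x^3 - 21*x^2 - 9*x + 108) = (x - 3)*(x + 4)*(x^3 + 4*x^2 - 9*x - 36) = (x - 3)^2*(x + 4)*(x^2 + 7*x + 12) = (x - 3)^2*(x + 4)^2*(x + 3)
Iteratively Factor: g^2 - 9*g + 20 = (g - 5)*(g - 4)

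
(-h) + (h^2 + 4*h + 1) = h^2 + 3*h + 1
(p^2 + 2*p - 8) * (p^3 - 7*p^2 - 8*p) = p^5 - 5*p^4 - 30*p^3 + 40*p^2 + 64*p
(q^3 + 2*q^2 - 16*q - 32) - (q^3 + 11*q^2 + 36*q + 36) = -9*q^2 - 52*q - 68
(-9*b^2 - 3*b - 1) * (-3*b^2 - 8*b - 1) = 27*b^4 + 81*b^3 + 36*b^2 + 11*b + 1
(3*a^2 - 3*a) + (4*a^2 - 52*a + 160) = 7*a^2 - 55*a + 160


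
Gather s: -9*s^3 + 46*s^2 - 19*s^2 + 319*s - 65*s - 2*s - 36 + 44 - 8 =-9*s^3 + 27*s^2 + 252*s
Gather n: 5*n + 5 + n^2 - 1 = n^2 + 5*n + 4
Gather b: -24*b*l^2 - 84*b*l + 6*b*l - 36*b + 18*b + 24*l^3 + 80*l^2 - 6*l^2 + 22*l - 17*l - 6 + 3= b*(-24*l^2 - 78*l - 18) + 24*l^3 + 74*l^2 + 5*l - 3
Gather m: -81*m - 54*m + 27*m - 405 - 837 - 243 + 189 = -108*m - 1296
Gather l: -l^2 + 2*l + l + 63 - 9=-l^2 + 3*l + 54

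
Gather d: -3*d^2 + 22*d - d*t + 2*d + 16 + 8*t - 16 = -3*d^2 + d*(24 - t) + 8*t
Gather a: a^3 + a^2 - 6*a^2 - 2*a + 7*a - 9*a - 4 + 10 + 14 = a^3 - 5*a^2 - 4*a + 20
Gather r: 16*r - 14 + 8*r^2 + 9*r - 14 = 8*r^2 + 25*r - 28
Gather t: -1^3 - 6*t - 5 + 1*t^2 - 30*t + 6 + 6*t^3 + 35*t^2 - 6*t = 6*t^3 + 36*t^2 - 42*t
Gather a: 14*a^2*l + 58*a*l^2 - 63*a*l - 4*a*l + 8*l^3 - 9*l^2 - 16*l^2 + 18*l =14*a^2*l + a*(58*l^2 - 67*l) + 8*l^3 - 25*l^2 + 18*l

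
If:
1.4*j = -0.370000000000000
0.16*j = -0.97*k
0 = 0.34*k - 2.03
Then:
No Solution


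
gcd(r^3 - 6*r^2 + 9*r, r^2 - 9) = r - 3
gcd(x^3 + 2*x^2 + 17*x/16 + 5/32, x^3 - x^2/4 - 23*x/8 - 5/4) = x^2 + 7*x/4 + 5/8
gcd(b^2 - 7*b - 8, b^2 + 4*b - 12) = 1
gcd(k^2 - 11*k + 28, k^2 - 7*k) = k - 7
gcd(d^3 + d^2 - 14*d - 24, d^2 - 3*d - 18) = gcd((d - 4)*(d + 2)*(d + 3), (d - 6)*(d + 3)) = d + 3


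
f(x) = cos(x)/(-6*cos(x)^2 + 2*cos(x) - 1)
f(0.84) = -0.29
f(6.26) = -0.20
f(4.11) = 0.14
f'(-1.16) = -0.03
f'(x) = (-12*sin(x)*cos(x) + 2*sin(x))*cos(x)/(-6*cos(x)^2 + 2*cos(x) - 1)^2 - sin(x)/(-6*cos(x)^2 + 2*cos(x) - 1) = (1 - 6*cos(x)^2)*sin(x)/(6*sin(x)^2 + 2*cos(x) - 7)^2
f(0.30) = -0.21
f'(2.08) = -0.03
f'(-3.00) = 0.01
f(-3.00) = 0.11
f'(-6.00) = -0.06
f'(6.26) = 0.00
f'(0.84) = -0.23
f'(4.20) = 0.03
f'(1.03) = -0.21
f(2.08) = 0.14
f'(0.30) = -0.06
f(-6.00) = -0.21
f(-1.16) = -0.34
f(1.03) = -0.33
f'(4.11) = 0.05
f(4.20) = 0.14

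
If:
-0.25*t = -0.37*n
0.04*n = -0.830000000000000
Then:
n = -20.75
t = -30.71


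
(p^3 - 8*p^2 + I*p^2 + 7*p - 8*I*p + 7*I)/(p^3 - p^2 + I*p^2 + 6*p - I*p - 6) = (p^2 + p*(-7 + I) - 7*I)/(p^2 + I*p + 6)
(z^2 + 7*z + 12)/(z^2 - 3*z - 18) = (z + 4)/(z - 6)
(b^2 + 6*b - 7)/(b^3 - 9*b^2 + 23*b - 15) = (b + 7)/(b^2 - 8*b + 15)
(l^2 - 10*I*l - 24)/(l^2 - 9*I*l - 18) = (l - 4*I)/(l - 3*I)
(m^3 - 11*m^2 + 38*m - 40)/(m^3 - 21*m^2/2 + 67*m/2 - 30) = 2*(m - 2)/(2*m - 3)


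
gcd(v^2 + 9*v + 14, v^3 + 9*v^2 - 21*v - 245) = v + 7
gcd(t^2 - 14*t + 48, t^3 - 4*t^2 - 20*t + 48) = t - 6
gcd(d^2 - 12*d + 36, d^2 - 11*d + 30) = d - 6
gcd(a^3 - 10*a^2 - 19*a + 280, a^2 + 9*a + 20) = a + 5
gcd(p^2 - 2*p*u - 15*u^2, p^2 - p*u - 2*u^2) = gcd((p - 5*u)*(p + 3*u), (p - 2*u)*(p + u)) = 1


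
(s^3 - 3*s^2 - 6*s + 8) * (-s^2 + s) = -s^5 + 4*s^4 + 3*s^3 - 14*s^2 + 8*s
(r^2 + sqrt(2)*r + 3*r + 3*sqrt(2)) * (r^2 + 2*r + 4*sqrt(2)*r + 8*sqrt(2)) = r^4 + 5*r^3 + 5*sqrt(2)*r^3 + 14*r^2 + 25*sqrt(2)*r^2 + 40*r + 30*sqrt(2)*r + 48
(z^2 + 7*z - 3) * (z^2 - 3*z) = z^4 + 4*z^3 - 24*z^2 + 9*z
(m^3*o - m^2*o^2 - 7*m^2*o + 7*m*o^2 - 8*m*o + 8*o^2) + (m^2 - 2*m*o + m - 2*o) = m^3*o - m^2*o^2 - 7*m^2*o + m^2 + 7*m*o^2 - 10*m*o + m + 8*o^2 - 2*o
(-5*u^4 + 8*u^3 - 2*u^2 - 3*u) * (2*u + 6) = -10*u^5 - 14*u^4 + 44*u^3 - 18*u^2 - 18*u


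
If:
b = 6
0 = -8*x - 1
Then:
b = 6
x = -1/8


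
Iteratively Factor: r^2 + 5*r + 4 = (r + 4)*(r + 1)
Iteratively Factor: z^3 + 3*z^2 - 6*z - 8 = (z + 1)*(z^2 + 2*z - 8) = (z - 2)*(z + 1)*(z + 4)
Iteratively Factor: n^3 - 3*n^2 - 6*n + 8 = (n - 1)*(n^2 - 2*n - 8) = (n - 1)*(n + 2)*(n - 4)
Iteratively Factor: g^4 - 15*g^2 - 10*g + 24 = (g + 3)*(g^3 - 3*g^2 - 6*g + 8) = (g - 4)*(g + 3)*(g^2 + g - 2) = (g - 4)*(g - 1)*(g + 3)*(g + 2)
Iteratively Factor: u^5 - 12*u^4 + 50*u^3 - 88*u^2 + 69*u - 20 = (u - 4)*(u^4 - 8*u^3 + 18*u^2 - 16*u + 5) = (u - 4)*(u - 1)*(u^3 - 7*u^2 + 11*u - 5) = (u - 5)*(u - 4)*(u - 1)*(u^2 - 2*u + 1) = (u - 5)*(u - 4)*(u - 1)^2*(u - 1)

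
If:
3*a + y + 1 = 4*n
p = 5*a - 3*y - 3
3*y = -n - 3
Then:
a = -13*y/3 - 13/3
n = -3*y - 3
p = -74*y/3 - 74/3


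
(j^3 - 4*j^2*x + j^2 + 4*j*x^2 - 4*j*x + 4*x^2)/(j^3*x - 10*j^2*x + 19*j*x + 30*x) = (j^2 - 4*j*x + 4*x^2)/(x*(j^2 - 11*j + 30))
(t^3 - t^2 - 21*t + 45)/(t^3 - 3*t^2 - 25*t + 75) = (t - 3)/(t - 5)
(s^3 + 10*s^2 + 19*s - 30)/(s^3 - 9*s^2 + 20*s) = (s^3 + 10*s^2 + 19*s - 30)/(s*(s^2 - 9*s + 20))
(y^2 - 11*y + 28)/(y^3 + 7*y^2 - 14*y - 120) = (y - 7)/(y^2 + 11*y + 30)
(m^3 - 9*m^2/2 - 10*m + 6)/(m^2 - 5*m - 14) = (m^2 - 13*m/2 + 3)/(m - 7)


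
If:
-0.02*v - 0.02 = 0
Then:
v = -1.00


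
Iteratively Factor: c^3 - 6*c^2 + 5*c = (c - 1)*(c^2 - 5*c) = (c - 5)*(c - 1)*(c)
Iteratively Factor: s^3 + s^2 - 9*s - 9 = (s + 1)*(s^2 - 9) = (s - 3)*(s + 1)*(s + 3)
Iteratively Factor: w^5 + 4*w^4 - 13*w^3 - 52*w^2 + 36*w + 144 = (w - 3)*(w^4 + 7*w^3 + 8*w^2 - 28*w - 48) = (w - 3)*(w + 3)*(w^3 + 4*w^2 - 4*w - 16) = (w - 3)*(w + 2)*(w + 3)*(w^2 + 2*w - 8) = (w - 3)*(w - 2)*(w + 2)*(w + 3)*(w + 4)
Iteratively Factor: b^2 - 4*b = (b - 4)*(b)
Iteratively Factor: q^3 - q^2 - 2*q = (q + 1)*(q^2 - 2*q) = q*(q + 1)*(q - 2)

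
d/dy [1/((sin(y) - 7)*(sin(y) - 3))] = 2*(5 - sin(y))*cos(y)/((sin(y) - 7)^2*(sin(y) - 3)^2)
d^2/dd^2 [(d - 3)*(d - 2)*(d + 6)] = 6*d + 2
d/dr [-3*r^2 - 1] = -6*r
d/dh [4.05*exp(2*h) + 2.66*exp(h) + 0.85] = (8.1*exp(h) + 2.66)*exp(h)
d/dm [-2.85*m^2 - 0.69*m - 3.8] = -5.7*m - 0.69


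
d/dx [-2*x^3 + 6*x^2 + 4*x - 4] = -6*x^2 + 12*x + 4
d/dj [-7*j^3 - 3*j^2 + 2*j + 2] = -21*j^2 - 6*j + 2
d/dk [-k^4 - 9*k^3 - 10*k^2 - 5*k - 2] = -4*k^3 - 27*k^2 - 20*k - 5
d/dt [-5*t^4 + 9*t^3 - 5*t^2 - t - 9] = -20*t^3 + 27*t^2 - 10*t - 1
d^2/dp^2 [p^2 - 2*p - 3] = 2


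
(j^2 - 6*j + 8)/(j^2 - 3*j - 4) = (j - 2)/(j + 1)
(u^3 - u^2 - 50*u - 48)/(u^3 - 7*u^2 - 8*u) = (u + 6)/u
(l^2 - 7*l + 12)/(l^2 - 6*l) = (l^2 - 7*l + 12)/(l*(l - 6))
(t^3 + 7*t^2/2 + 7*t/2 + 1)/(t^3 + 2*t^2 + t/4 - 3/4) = 2*(2*t^2 + 5*t + 2)/(4*t^2 + 4*t - 3)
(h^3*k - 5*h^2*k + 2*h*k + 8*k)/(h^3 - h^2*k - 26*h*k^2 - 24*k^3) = k*(-h^3 + 5*h^2 - 2*h - 8)/(-h^3 + h^2*k + 26*h*k^2 + 24*k^3)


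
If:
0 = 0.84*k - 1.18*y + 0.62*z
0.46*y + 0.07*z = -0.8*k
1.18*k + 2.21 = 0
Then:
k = -1.87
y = 2.23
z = 6.77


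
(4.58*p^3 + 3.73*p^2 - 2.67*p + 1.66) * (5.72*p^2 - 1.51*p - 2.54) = 26.1976*p^5 + 14.4198*p^4 - 32.5379*p^3 + 4.0527*p^2 + 4.2752*p - 4.2164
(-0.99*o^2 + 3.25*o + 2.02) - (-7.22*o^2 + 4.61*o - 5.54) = 6.23*o^2 - 1.36*o + 7.56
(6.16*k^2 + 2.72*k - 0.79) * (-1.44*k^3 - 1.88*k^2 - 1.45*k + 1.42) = -8.8704*k^5 - 15.4976*k^4 - 12.908*k^3 + 6.2884*k^2 + 5.0079*k - 1.1218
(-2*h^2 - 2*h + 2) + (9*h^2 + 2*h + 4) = 7*h^2 + 6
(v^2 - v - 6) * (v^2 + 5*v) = v^4 + 4*v^3 - 11*v^2 - 30*v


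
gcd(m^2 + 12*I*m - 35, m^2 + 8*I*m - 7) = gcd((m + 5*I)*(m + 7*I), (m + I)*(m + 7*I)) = m + 7*I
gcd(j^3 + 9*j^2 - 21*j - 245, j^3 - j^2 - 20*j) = j - 5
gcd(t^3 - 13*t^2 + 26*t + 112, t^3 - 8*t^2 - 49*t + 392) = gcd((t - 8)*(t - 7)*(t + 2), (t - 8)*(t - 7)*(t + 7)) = t^2 - 15*t + 56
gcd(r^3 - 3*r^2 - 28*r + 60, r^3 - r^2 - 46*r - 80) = r + 5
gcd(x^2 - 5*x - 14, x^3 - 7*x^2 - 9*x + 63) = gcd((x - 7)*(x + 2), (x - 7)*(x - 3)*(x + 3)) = x - 7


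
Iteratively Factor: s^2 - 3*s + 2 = (s - 1)*(s - 2)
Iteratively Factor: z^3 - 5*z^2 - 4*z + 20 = (z - 2)*(z^2 - 3*z - 10) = (z - 5)*(z - 2)*(z + 2)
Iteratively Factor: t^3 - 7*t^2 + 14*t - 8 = (t - 1)*(t^2 - 6*t + 8) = (t - 2)*(t - 1)*(t - 4)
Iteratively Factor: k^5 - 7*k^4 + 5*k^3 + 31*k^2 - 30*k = (k - 3)*(k^4 - 4*k^3 - 7*k^2 + 10*k) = (k - 5)*(k - 3)*(k^3 + k^2 - 2*k) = (k - 5)*(k - 3)*(k - 1)*(k^2 + 2*k) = k*(k - 5)*(k - 3)*(k - 1)*(k + 2)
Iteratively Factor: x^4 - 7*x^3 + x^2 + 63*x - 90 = (x - 2)*(x^3 - 5*x^2 - 9*x + 45) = (x - 2)*(x + 3)*(x^2 - 8*x + 15) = (x - 5)*(x - 2)*(x + 3)*(x - 3)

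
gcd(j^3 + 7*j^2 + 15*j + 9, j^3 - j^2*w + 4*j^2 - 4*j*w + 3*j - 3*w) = j^2 + 4*j + 3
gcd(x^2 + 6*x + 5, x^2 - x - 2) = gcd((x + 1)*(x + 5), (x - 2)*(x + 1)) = x + 1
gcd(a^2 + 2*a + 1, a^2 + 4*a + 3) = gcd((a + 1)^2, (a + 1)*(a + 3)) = a + 1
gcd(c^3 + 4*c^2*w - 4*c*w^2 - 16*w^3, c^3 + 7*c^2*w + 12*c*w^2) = c + 4*w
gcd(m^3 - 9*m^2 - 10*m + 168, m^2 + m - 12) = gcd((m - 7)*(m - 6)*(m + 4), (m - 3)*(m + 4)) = m + 4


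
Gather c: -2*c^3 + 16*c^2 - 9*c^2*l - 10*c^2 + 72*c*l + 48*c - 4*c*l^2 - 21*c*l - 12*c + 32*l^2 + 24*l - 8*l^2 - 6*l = -2*c^3 + c^2*(6 - 9*l) + c*(-4*l^2 + 51*l + 36) + 24*l^2 + 18*l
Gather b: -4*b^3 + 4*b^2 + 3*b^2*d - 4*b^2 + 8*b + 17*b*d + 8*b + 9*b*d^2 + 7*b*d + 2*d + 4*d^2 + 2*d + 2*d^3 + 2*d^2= -4*b^3 + 3*b^2*d + b*(9*d^2 + 24*d + 16) + 2*d^3 + 6*d^2 + 4*d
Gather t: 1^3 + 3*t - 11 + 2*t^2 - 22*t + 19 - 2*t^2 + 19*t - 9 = 0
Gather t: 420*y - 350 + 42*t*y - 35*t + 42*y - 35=t*(42*y - 35) + 462*y - 385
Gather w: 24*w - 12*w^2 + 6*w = -12*w^2 + 30*w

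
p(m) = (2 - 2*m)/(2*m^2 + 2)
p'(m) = -4*m*(2 - 2*m)/(2*m^2 + 2)^2 - 2/(2*m^2 + 2)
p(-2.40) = 0.50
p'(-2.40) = 0.21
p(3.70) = -0.18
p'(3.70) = 0.02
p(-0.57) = 1.18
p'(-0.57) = 0.26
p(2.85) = -0.20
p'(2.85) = 0.02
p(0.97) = 0.02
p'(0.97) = -0.53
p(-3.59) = 0.33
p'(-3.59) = 0.10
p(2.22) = -0.21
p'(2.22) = -0.01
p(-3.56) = 0.33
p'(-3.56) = 0.10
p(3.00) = -0.20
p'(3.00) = 0.02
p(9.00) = -0.10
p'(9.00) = 0.01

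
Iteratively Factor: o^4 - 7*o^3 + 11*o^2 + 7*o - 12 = (o + 1)*(o^3 - 8*o^2 + 19*o - 12) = (o - 4)*(o + 1)*(o^2 - 4*o + 3) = (o - 4)*(o - 1)*(o + 1)*(o - 3)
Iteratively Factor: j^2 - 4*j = (j)*(j - 4)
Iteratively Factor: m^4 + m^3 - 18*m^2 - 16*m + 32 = (m + 2)*(m^3 - m^2 - 16*m + 16) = (m + 2)*(m + 4)*(m^2 - 5*m + 4) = (m - 4)*(m + 2)*(m + 4)*(m - 1)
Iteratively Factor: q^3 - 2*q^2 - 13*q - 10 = (q + 2)*(q^2 - 4*q - 5) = (q - 5)*(q + 2)*(q + 1)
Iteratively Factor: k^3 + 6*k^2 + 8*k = (k)*(k^2 + 6*k + 8) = k*(k + 2)*(k + 4)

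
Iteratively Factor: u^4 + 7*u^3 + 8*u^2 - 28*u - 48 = (u + 3)*(u^3 + 4*u^2 - 4*u - 16) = (u + 3)*(u + 4)*(u^2 - 4) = (u + 2)*(u + 3)*(u + 4)*(u - 2)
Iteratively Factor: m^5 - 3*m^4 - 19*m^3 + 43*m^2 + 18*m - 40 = (m - 5)*(m^4 + 2*m^3 - 9*m^2 - 2*m + 8) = (m - 5)*(m - 1)*(m^3 + 3*m^2 - 6*m - 8) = (m - 5)*(m - 1)*(m + 1)*(m^2 + 2*m - 8) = (m - 5)*(m - 1)*(m + 1)*(m + 4)*(m - 2)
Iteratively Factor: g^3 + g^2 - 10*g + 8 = (g - 2)*(g^2 + 3*g - 4) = (g - 2)*(g + 4)*(g - 1)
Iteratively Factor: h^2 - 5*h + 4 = (h - 4)*(h - 1)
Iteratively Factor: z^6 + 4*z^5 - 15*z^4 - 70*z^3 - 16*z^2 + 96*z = (z - 1)*(z^5 + 5*z^4 - 10*z^3 - 80*z^2 - 96*z) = (z - 1)*(z + 4)*(z^4 + z^3 - 14*z^2 - 24*z) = (z - 4)*(z - 1)*(z + 4)*(z^3 + 5*z^2 + 6*z) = z*(z - 4)*(z - 1)*(z + 4)*(z^2 + 5*z + 6) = z*(z - 4)*(z - 1)*(z + 2)*(z + 4)*(z + 3)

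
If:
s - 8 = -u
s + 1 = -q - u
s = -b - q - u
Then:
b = 1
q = -9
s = 8 - u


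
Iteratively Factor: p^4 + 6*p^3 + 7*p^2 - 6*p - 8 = (p - 1)*(p^3 + 7*p^2 + 14*p + 8) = (p - 1)*(p + 4)*(p^2 + 3*p + 2) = (p - 1)*(p + 2)*(p + 4)*(p + 1)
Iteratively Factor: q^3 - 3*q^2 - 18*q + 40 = (q - 2)*(q^2 - q - 20) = (q - 5)*(q - 2)*(q + 4)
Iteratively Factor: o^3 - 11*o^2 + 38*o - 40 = (o - 5)*(o^2 - 6*o + 8) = (o - 5)*(o - 4)*(o - 2)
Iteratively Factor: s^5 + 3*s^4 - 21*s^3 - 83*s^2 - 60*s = (s + 1)*(s^4 + 2*s^3 - 23*s^2 - 60*s) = (s + 1)*(s + 4)*(s^3 - 2*s^2 - 15*s) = (s - 5)*(s + 1)*(s + 4)*(s^2 + 3*s) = s*(s - 5)*(s + 1)*(s + 4)*(s + 3)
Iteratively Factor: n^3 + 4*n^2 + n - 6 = (n + 3)*(n^2 + n - 2) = (n + 2)*(n + 3)*(n - 1)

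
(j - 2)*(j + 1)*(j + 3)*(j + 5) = j^4 + 7*j^3 + 5*j^2 - 31*j - 30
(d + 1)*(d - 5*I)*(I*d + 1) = I*d^3 + 6*d^2 + I*d^2 + 6*d - 5*I*d - 5*I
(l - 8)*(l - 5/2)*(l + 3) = l^3 - 15*l^2/2 - 23*l/2 + 60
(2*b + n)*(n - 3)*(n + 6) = 2*b*n^2 + 6*b*n - 36*b + n^3 + 3*n^2 - 18*n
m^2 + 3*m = m*(m + 3)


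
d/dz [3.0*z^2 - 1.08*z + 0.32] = 6.0*z - 1.08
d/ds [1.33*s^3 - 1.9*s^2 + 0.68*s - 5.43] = 3.99*s^2 - 3.8*s + 0.68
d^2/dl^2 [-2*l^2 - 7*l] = -4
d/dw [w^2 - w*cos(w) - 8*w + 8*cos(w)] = w*sin(w) + 2*w - 8*sin(w) - cos(w) - 8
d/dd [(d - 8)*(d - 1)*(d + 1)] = 3*d^2 - 16*d - 1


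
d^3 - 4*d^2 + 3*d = d*(d - 3)*(d - 1)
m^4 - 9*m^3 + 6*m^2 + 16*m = m*(m - 8)*(m - 2)*(m + 1)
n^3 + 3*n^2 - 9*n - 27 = (n - 3)*(n + 3)^2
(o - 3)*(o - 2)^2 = o^3 - 7*o^2 + 16*o - 12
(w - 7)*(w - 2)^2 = w^3 - 11*w^2 + 32*w - 28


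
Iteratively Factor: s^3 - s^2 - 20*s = (s)*(s^2 - s - 20) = s*(s - 5)*(s + 4)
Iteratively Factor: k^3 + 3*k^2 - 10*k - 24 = (k - 3)*(k^2 + 6*k + 8) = (k - 3)*(k + 2)*(k + 4)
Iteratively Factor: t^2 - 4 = (t + 2)*(t - 2)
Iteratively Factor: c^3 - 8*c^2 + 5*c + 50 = (c - 5)*(c^2 - 3*c - 10) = (c - 5)^2*(c + 2)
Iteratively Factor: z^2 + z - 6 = (z - 2)*(z + 3)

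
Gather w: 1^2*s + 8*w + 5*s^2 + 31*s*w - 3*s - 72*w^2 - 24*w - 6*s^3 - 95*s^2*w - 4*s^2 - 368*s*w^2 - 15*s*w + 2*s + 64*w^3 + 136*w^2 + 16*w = -6*s^3 + s^2 + 64*w^3 + w^2*(64 - 368*s) + w*(-95*s^2 + 16*s)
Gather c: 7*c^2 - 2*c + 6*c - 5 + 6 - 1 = 7*c^2 + 4*c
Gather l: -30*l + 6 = 6 - 30*l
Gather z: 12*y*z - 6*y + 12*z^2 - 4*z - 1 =-6*y + 12*z^2 + z*(12*y - 4) - 1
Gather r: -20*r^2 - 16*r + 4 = -20*r^2 - 16*r + 4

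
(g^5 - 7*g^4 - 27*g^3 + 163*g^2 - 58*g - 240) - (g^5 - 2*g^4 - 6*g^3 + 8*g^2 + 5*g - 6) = -5*g^4 - 21*g^3 + 155*g^2 - 63*g - 234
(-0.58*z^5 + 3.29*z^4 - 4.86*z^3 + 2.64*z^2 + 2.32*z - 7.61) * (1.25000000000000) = -0.725*z^5 + 4.1125*z^4 - 6.075*z^3 + 3.3*z^2 + 2.9*z - 9.5125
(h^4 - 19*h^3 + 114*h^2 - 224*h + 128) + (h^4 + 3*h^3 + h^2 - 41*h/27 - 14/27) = 2*h^4 - 16*h^3 + 115*h^2 - 6089*h/27 + 3442/27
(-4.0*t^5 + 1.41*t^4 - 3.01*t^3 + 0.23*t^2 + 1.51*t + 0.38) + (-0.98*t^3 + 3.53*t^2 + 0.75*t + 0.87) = -4.0*t^5 + 1.41*t^4 - 3.99*t^3 + 3.76*t^2 + 2.26*t + 1.25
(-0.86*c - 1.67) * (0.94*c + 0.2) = -0.8084*c^2 - 1.7418*c - 0.334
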